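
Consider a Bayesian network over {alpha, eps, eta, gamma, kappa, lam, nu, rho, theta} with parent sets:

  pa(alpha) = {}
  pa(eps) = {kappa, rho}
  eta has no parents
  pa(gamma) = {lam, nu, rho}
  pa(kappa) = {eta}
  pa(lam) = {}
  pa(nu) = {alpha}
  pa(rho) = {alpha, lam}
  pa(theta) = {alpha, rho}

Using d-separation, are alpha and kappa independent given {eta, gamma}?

Yes

Enumerating the 4 paths from alpha to kappa and testing each for blocking by {eta, gamma}:
Path 1: alpha → nu → gamma ← lam → rho → eps ← kappa
  eps is a collider here and neither eps nor any of its descendants is conditioned on, so the collider stays closed — the path is blocked at eps.
Path 2: alpha → nu → gamma ← rho → eps ← kappa
  eps is a collider here and neither eps nor any of its descendants is conditioned on, so the collider stays closed — the path is blocked at eps.
Path 3: alpha → theta ← rho → eps ← kappa
  theta is a collider here and neither theta nor any of its descendants is conditioned on, so the collider stays closed — the path is blocked at theta.
Path 4: alpha → rho → eps ← kappa
  eps is a collider here and neither eps nor any of its descendants is conditioned on, so the collider stays closed — the path is blocked at eps.
Every path is blocked, so alpha and kappa are d-separated given {eta, gamma}.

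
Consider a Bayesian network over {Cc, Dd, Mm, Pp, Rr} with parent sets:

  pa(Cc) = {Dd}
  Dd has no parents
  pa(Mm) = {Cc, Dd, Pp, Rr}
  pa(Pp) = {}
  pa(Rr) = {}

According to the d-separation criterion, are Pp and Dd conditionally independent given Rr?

We examine all 2 paths between Pp and Dd:
Path 1: Pp → Mm ← Dd
  Mm is a collider here and neither Mm nor any of its descendants is conditioned on, so the collider stays closed — the path is blocked at Mm.
Path 2: Pp → Mm ← Cc ← Dd
  Mm is a collider here and neither Mm nor any of its descendants is conditioned on, so the collider stays closed — the path is blocked at Mm.
All paths are blocked; Pp ⊥ Dd | {Rr} holds.

Yes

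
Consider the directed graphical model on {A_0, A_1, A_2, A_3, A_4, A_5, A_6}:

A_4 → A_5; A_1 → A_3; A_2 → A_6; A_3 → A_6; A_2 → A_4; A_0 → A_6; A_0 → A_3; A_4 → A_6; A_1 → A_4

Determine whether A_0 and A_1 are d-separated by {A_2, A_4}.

Yes

Enumerating the 6 paths from A_0 to A_1 and testing each for blocking by {A_2, A_4}:
  1. A_0 → A_6 ← A_2 → A_4 ← A_1 — A_6:collider[blocks]; A_2:fork[blocks]; A_4:collider[open] ⇒ blocked
  2. A_0 → A_6 ← A_3 ← A_1 — A_6:collider[blocks]; A_3:chain[open] ⇒ blocked
  3. A_0 → A_6 ← A_4 ← A_1 — A_6:collider[blocks]; A_4:chain[blocks] ⇒ blocked
  4. A_0 → A_3 ← A_1 — A_3:collider[blocks] ⇒ blocked
  5. A_0 → A_3 → A_6 ← A_2 → A_4 ← A_1 — A_3:chain[open]; A_6:collider[blocks]; A_2:fork[blocks]; A_4:collider[open] ⇒ blocked
  6. A_0 → A_3 → A_6 ← A_4 ← A_1 — A_3:chain[open]; A_6:collider[blocks]; A_4:chain[blocks] ⇒ blocked
Every path is blocked, so A_0 and A_1 are d-separated given {A_2, A_4}.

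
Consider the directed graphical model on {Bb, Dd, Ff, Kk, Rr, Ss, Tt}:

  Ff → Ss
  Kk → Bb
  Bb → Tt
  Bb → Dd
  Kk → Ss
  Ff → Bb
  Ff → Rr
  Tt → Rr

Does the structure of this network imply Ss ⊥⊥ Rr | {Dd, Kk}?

No — Ss and Rr are not d-separated given {Dd, Kk}.

4 paths connect Ss and Rr; each must be blocked for d-separation to hold:
Path 1: Ss ← Ff → Rr
  Ff is a fork and Ff is not conditioned on — no node blocks this path, so it is active.
Path 2: Ss ← Ff → Bb → Tt → Rr
  Ff is a fork and Ff is not conditioned on; Bb is a chain and Bb is not conditioned on; Tt is a chain and Tt is not conditioned on — no node blocks this path, so it is active.
Path 3: Ss ← Kk → Bb → Tt → Rr
  Kk is a fork here and Kk is conditioned on, so the path is blocked at Kk.
Path 4: Ss ← Kk → Bb ← Ff → Rr
  Kk is a fork here and Kk is conditioned on, so the path is blocked at Kk.
At least one path is unblocked, so d-separation fails.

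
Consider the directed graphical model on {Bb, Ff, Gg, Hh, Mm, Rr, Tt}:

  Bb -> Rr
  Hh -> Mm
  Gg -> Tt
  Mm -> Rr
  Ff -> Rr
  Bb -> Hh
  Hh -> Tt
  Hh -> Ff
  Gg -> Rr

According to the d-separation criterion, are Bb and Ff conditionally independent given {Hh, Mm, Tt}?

We examine all 6 paths between Bb and Ff:
Path 1: Bb → Hh → Tt ← Gg → Rr ← Ff
  Hh is a chain here and Hh is conditioned on, so the path is blocked at Hh.
Path 2: Bb → Hh → Mm → Rr ← Ff
  Hh is a chain here and Hh is conditioned on, so the path is blocked at Hh.
Path 3: Bb → Hh → Ff
  Hh is a chain here and Hh is conditioned on, so the path is blocked at Hh.
Path 4: Bb → Rr ← Gg → Tt ← Hh → Ff
  Rr is a collider here and neither Rr nor any of its descendants is conditioned on, so the collider stays closed — the path is blocked at Rr.
Path 5: Bb → Rr ← Mm ← Hh → Ff
  Rr is a collider here and neither Rr nor any of its descendants is conditioned on, so the collider stays closed — the path is blocked at Rr.
Path 6: Bb → Rr ← Ff
  Rr is a collider here and neither Rr nor any of its descendants is conditioned on, so the collider stays closed — the path is blocked at Rr.
Since every path is blocked, d-separation holds.

Yes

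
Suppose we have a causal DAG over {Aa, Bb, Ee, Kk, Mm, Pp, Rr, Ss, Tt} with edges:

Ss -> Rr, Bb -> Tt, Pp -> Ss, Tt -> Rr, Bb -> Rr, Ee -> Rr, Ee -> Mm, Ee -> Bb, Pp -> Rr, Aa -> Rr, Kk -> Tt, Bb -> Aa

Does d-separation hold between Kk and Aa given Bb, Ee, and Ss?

Yes

We examine all 6 paths between Kk and Aa:
Path 1: Kk → Tt → Rr ← Aa
  Rr is a collider here and neither Rr nor any of its descendants is conditioned on, so the collider stays closed — the path is blocked at Rr.
Path 2: Kk → Tt → Rr ← Ee → Bb → Aa
  Rr is a collider here and neither Rr nor any of its descendants is conditioned on, so the collider stays closed — the path is blocked at Rr.
Path 3: Kk → Tt → Rr ← Bb → Aa
  Rr is a collider here and neither Rr nor any of its descendants is conditioned on, so the collider stays closed — the path is blocked at Rr.
Path 4: Kk → Tt ← Bb → Aa
  Tt is a collider here and neither Tt nor any of its descendants is conditioned on, so the collider stays closed — the path is blocked at Tt.
Path 5: Kk → Tt ← Bb ← Ee → Rr ← Aa
  Tt is a collider here and neither Tt nor any of its descendants is conditioned on, so the collider stays closed — the path is blocked at Tt.
Path 6: Kk → Tt ← Bb → Rr ← Aa
  Tt is a collider here and neither Tt nor any of its descendants is conditioned on, so the collider stays closed — the path is blocked at Tt.
All paths are blocked; Kk ⊥ Aa | {Bb, Ee, Ss} holds.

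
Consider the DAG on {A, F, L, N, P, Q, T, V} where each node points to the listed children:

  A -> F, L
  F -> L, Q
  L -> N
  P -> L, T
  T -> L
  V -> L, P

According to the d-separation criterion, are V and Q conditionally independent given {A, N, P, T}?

No

6 paths connect V and Q; each must be blocked for d-separation to hold:
Path 1: V → P → T → L ← A → F → Q
  P is a chain here and P is conditioned on, so the path is blocked at P.
Path 2: V → P → T → L ← F → Q
  P is a chain here and P is conditioned on, so the path is blocked at P.
Path 3: V → P → L ← A → F → Q
  P is a chain here and P is conditioned on, so the path is blocked at P.
Path 4: V → P → L ← F → Q
  P is a chain here and P is conditioned on, so the path is blocked at P.
Path 5: V → L ← A → F → Q
  A is a fork here and A is conditioned on, so the path is blocked at A.
Path 6: V → L ← F → Q
  L is a collider and its descendant N is conditioned on, which opens it; F is a fork and F is not conditioned on — no node blocks this path, so it is active.
Because an active path exists, V and Q are not d-separated.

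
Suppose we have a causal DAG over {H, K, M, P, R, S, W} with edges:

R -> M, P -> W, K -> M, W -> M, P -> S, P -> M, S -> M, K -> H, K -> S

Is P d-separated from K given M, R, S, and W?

No

Enumerating the 6 paths from P to K and testing each for blocking by {M, R, S, W}:
Path 1: P → W → M ← K
  W is a chain here and W is conditioned on, so the path is blocked at W.
Path 2: P → W → M ← S ← K
  W is a chain here and W is conditioned on, so the path is blocked at W.
Path 3: P → S ← K
  S is a collider and S is conditioned on, which opens it — no node blocks this path, so it is active.
Path 4: P → S → M ← K
  S is a chain here and S is conditioned on, so the path is blocked at S.
Path 5: P → M ← K
  M is a collider and M is conditioned on, which opens it — no node blocks this path, so it is active.
Path 6: P → M ← S ← K
  S is a chain here and S is conditioned on, so the path is blocked at S.
Since the path P → S ← K is active, P and K are not d-separated given {M, R, S, W}.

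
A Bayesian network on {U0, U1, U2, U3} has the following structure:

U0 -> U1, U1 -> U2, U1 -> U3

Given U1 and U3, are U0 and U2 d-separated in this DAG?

There is one path between U0 and U2:
  1. U0 → U1 → U2 — U1:chain[blocks] ⇒ blocked
All paths are blocked; U0 ⊥ U2 | {U1, U3} holds.

Yes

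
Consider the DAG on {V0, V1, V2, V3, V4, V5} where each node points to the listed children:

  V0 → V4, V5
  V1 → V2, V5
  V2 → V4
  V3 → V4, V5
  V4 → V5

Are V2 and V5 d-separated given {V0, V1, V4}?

No

There are 4 undirected paths between V2 and V5; checking each against the conditioning set {V0, V1, V4}:
  1. V2 → V4 ← V0 → V5 — V4:collider[open]; V0:fork[blocks] ⇒ blocked
  2. V2 → V4 ← V3 → V5 — V4:collider[open]; V3:fork[open] ⇒ active
  3. V2 → V4 → V5 — V4:chain[blocks] ⇒ blocked
  4. V2 ← V1 → V5 — V1:fork[blocks] ⇒ blocked
At least one path is unblocked, so d-separation fails.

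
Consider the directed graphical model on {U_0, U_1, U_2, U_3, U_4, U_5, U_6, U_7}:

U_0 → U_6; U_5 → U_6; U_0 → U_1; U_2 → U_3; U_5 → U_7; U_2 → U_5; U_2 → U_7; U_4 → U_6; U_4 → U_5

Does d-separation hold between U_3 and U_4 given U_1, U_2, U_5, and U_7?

We examine all 4 paths between U_3 and U_4:
Path 1: U_3 ← U_2 → U_7 ← U_5 ← U_4
  U_2 is a fork here and U_2 is conditioned on, so the path is blocked at U_2.
Path 2: U_3 ← U_2 → U_7 ← U_5 → U_6 ← U_4
  U_2 is a fork here and U_2 is conditioned on, so the path is blocked at U_2.
Path 3: U_3 ← U_2 → U_5 ← U_4
  U_2 is a fork here and U_2 is conditioned on, so the path is blocked at U_2.
Path 4: U_3 ← U_2 → U_5 → U_6 ← U_4
  U_2 is a fork here and U_2 is conditioned on, so the path is blocked at U_2.
Every path is blocked, so U_3 and U_4 are d-separated given {U_1, U_2, U_5, U_7}.

Yes — U_3 and U_4 are d-separated given {U_1, U_2, U_5, U_7}.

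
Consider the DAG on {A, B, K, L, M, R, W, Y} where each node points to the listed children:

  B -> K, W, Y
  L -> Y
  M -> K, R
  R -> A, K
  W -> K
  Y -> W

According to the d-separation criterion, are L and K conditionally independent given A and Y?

Enumerating the 4 paths from L to K and testing each for blocking by {A, Y}:
  1. L → Y → W → K — Y:chain[blocks]; W:chain[open] ⇒ blocked
  2. L → Y → W ← B → K — Y:chain[blocks]; W:collider[blocks]; B:fork[open] ⇒ blocked
  3. L → Y ← B → W → K — Y:collider[open]; B:fork[open]; W:chain[open] ⇒ active
  4. L → Y ← B → K — Y:collider[open]; B:fork[open] ⇒ active
At least one path is unblocked, so d-separation fails.

No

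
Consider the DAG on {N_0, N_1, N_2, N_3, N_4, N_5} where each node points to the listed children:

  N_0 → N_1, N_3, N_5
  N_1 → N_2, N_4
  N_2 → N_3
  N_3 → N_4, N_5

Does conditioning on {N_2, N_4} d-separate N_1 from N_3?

There are 4 undirected paths between N_1 and N_3; checking each against the conditioning set {N_2, N_4}:
Path 1: N_1 → N_4 ← N_3
  N_4 is a collider and N_4 is conditioned on, which opens it — no node blocks this path, so it is active.
Path 2: N_1 → N_2 → N_3
  N_2 is a chain here and N_2 is conditioned on, so the path is blocked at N_2.
Path 3: N_1 ← N_0 → N_5 ← N_3
  N_5 is a collider here and neither N_5 nor any of its descendants is conditioned on, so the collider stays closed — the path is blocked at N_5.
Path 4: N_1 ← N_0 → N_3
  N_0 is a fork and N_0 is not conditioned on — no node blocks this path, so it is active.
Because an active path exists, N_1 and N_3 are not d-separated.

No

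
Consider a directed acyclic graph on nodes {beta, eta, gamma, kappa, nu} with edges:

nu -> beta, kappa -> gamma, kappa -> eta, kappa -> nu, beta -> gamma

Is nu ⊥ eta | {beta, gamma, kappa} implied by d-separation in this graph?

There are 2 undirected paths between nu and eta; checking each against the conditioning set {beta, gamma, kappa}:
Path 1: nu ← kappa → eta
  kappa is a fork here and kappa is conditioned on, so the path is blocked at kappa.
Path 2: nu → beta → gamma ← kappa → eta
  beta is a chain here and beta is conditioned on, so the path is blocked at beta.
All paths are blocked; nu ⊥ eta | {beta, gamma, kappa} holds.

Yes — nu and eta are d-separated given {beta, gamma, kappa}.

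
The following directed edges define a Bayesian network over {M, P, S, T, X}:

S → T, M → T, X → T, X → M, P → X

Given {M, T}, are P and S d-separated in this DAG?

2 paths connect P and S; each must be blocked for d-separation to hold:
Path 1: P → X → M → T ← S
  M is a chain here and M is conditioned on, so the path is blocked at M.
Path 2: P → X → T ← S
  X is a chain and X is not conditioned on; T is a collider and T is conditioned on, which opens it — no node blocks this path, so it is active.
At least one path is unblocked, so d-separation fails.

No — P and S are not d-separated given {M, T}.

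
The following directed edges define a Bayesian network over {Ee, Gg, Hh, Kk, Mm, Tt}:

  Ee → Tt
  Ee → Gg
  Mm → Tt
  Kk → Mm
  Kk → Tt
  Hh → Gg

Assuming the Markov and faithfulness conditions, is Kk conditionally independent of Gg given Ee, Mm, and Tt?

Yes — Kk and Gg are d-separated given {Ee, Mm, Tt}.

Enumerating the 2 paths from Kk to Gg and testing each for blocking by {Ee, Mm, Tt}:
  1. Kk → Tt ← Ee → Gg — Tt:collider[open]; Ee:fork[blocks] ⇒ blocked
  2. Kk → Mm → Tt ← Ee → Gg — Mm:chain[blocks]; Tt:collider[open]; Ee:fork[blocks] ⇒ blocked
All paths are blocked; Kk ⊥ Gg | {Ee, Mm, Tt} holds.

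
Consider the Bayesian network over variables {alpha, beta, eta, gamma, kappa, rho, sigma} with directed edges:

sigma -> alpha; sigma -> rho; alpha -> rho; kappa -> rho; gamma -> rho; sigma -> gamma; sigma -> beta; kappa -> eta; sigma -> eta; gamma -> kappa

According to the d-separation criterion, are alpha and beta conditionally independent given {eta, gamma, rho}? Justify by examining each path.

No

There are 6 undirected paths between alpha and beta; checking each against the conditioning set {eta, gamma, rho}:
  1. alpha ← sigma → beta — sigma:fork[open] ⇒ active
  2. alpha → rho ← kappa ← gamma ← sigma → beta — rho:collider[open]; kappa:chain[open]; gamma:chain[blocks]; sigma:fork[open] ⇒ blocked
  3. alpha → rho ← kappa → eta ← sigma → beta — rho:collider[open]; kappa:fork[open]; eta:collider[open]; sigma:fork[open] ⇒ active
  4. alpha → rho ← gamma → kappa → eta ← sigma → beta — rho:collider[open]; gamma:fork[blocks]; kappa:chain[open]; eta:collider[open]; sigma:fork[open] ⇒ blocked
  5. alpha → rho ← gamma ← sigma → beta — rho:collider[open]; gamma:chain[blocks]; sigma:fork[open] ⇒ blocked
  6. alpha → rho ← sigma → beta — rho:collider[open]; sigma:fork[open] ⇒ active
At least one path is unblocked, so d-separation fails.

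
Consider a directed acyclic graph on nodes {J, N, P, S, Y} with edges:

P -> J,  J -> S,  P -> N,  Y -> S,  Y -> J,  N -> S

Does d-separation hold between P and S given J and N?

Enumerating the 3 paths from P to S and testing each for blocking by {J, N}:
  1. P → J ← Y → S — J:collider[open]; Y:fork[open] ⇒ active
  2. P → J → S — J:chain[blocks] ⇒ blocked
  3. P → N → S — N:chain[blocks] ⇒ blocked
At least one path is unblocked, so d-separation fails.

No — P and S are not d-separated given {J, N}.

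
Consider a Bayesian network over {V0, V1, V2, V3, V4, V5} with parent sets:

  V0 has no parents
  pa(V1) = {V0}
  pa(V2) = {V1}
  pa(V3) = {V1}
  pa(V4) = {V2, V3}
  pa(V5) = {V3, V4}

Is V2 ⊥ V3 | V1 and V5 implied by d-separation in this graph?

No

Enumerating the 3 paths from V2 to V3 and testing each for blocking by {V1, V5}:
Path 1: V2 ← V1 → V3
  V1 is a fork here and V1 is conditioned on, so the path is blocked at V1.
Path 2: V2 → V4 → V5 ← V3
  V4 is a chain and V4 is not conditioned on; V5 is a collider and V5 is conditioned on, which opens it — no node blocks this path, so it is active.
Path 3: V2 → V4 ← V3
  V4 is a collider and its descendant V5 is conditioned on, which opens it — no node blocks this path, so it is active.
Since the path V2 → V4 → V5 ← V3 is active, V2 and V3 are not d-separated given {V1, V5}.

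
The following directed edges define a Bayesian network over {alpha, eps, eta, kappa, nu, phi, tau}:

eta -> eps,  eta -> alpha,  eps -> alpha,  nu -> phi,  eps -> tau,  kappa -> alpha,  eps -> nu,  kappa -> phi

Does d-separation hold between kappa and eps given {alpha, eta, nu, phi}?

No

There are 3 undirected paths between kappa and eps; checking each against the conditioning set {alpha, eta, nu, phi}:
Path 1: kappa → alpha ← eta → eps
  eta is a fork here and eta is conditioned on, so the path is blocked at eta.
Path 2: kappa → alpha ← eps
  alpha is a collider and alpha is conditioned on, which opens it — no node blocks this path, so it is active.
Path 3: kappa → phi ← nu ← eps
  nu is a chain here and nu is conditioned on, so the path is blocked at nu.
Since the path kappa → alpha ← eps is active, kappa and eps are not d-separated given {alpha, eta, nu, phi}.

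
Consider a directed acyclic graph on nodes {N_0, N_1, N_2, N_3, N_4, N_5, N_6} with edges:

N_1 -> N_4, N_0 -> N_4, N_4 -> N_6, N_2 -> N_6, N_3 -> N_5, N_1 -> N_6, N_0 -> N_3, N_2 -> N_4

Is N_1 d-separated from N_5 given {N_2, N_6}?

Enumerating the 3 paths from N_1 to N_5 and testing each for blocking by {N_2, N_6}:
  1. N_1 → N_6 ← N_2 → N_4 ← N_0 → N_3 → N_5 — N_6:collider[open]; N_2:fork[blocks]; N_4:collider[open]; N_0:fork[open]; N_3:chain[open] ⇒ blocked
  2. N_1 → N_6 ← N_4 ← N_0 → N_3 → N_5 — N_6:collider[open]; N_4:chain[open]; N_0:fork[open]; N_3:chain[open] ⇒ active
  3. N_1 → N_4 ← N_0 → N_3 → N_5 — N_4:collider[open]; N_0:fork[open]; N_3:chain[open] ⇒ active
At least one path is unblocked, so d-separation fails.

No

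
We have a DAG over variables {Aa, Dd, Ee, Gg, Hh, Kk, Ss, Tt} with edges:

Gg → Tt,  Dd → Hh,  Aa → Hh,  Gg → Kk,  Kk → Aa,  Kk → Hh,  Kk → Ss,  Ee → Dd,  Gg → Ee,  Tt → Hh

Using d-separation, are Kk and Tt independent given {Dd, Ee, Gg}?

We examine all 6 paths between Kk and Tt:
Path 1: Kk ← Gg → Tt
  Gg is a fork here and Gg is conditioned on, so the path is blocked at Gg.
Path 2: Kk ← Gg → Ee → Dd → Hh ← Tt
  Gg is a fork here and Gg is conditioned on, so the path is blocked at Gg.
Path 3: Kk → Hh ← Tt
  Hh is a collider here and neither Hh nor any of its descendants is conditioned on, so the collider stays closed — the path is blocked at Hh.
Path 4: Kk → Hh ← Dd ← Ee ← Gg → Tt
  Hh is a collider here and neither Hh nor any of its descendants is conditioned on, so the collider stays closed — the path is blocked at Hh.
Path 5: Kk → Aa → Hh ← Tt
  Hh is a collider here and neither Hh nor any of its descendants is conditioned on, so the collider stays closed — the path is blocked at Hh.
Path 6: Kk → Aa → Hh ← Dd ← Ee ← Gg → Tt
  Hh is a collider here and neither Hh nor any of its descendants is conditioned on, so the collider stays closed — the path is blocked at Hh.
All paths are blocked; Kk ⊥ Tt | {Dd, Ee, Gg} holds.

Yes — Kk and Tt are d-separated given {Dd, Ee, Gg}.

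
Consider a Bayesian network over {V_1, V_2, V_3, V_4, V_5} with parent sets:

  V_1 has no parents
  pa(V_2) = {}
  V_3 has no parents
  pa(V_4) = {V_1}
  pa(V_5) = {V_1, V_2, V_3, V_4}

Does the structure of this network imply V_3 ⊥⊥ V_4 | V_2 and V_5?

No

Enumerating the 2 paths from V_3 to V_4 and testing each for blocking by {V_2, V_5}:
  1. V_3 → V_5 ← V_1 → V_4 — V_5:collider[open]; V_1:fork[open] ⇒ active
  2. V_3 → V_5 ← V_4 — V_5:collider[open] ⇒ active
At least one path is unblocked, so d-separation fails.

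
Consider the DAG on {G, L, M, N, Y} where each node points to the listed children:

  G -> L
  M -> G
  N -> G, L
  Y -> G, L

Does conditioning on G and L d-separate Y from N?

No — Y and N are not d-separated given {G, L}.

There are 4 undirected paths between Y and N; checking each against the conditioning set {G, L}:
Path 1: Y → L ← G ← N
  G is a chain here and G is conditioned on, so the path is blocked at G.
Path 2: Y → L ← N
  L is a collider and L is conditioned on, which opens it — no node blocks this path, so it is active.
Path 3: Y → G → L ← N
  G is a chain here and G is conditioned on, so the path is blocked at G.
Path 4: Y → G ← N
  G is a collider and G is conditioned on, which opens it — no node blocks this path, so it is active.
At least one path is unblocked, so d-separation fails.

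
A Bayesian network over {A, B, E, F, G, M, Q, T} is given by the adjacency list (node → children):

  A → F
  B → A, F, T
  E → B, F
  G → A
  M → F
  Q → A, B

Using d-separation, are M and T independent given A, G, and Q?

There are 4 undirected paths between M and T; checking each against the conditioning set {A, G, Q}:
Path 1: M → F ← B → T
  F is a collider here and neither F nor any of its descendants is conditioned on, so the collider stays closed — the path is blocked at F.
Path 2: M → F ← A ← B → T
  F is a collider here and neither F nor any of its descendants is conditioned on, so the collider stays closed — the path is blocked at F.
Path 3: M → F ← A ← Q → B → T
  F is a collider here and neither F nor any of its descendants is conditioned on, so the collider stays closed — the path is blocked at F.
Path 4: M → F ← E → B → T
  F is a collider here and neither F nor any of its descendants is conditioned on, so the collider stays closed — the path is blocked at F.
Since every path is blocked, d-separation holds.

Yes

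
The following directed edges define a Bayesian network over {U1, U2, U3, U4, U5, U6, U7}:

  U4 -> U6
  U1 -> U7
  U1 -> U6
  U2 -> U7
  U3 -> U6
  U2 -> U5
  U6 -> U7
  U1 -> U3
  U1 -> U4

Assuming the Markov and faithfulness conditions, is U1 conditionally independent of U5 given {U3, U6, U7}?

Enumerating the 4 paths from U1 to U5 and testing each for blocking by {U3, U6, U7}:
Path 1: U1 → U6 → U7 ← U2 → U5
  U6 is a chain here and U6 is conditioned on, so the path is blocked at U6.
Path 2: U1 → U3 → U6 → U7 ← U2 → U5
  U3 is a chain here and U3 is conditioned on, so the path is blocked at U3.
Path 3: U1 → U7 ← U2 → U5
  U7 is a collider and U7 is conditioned on, which opens it; U2 is a fork and U2 is not conditioned on — no node blocks this path, so it is active.
Path 4: U1 → U4 → U6 → U7 ← U2 → U5
  U6 is a chain here and U6 is conditioned on, so the path is blocked at U6.
Since the path U1 → U7 ← U2 → U5 is active, U1 and U5 are not d-separated given {U3, U6, U7}.

No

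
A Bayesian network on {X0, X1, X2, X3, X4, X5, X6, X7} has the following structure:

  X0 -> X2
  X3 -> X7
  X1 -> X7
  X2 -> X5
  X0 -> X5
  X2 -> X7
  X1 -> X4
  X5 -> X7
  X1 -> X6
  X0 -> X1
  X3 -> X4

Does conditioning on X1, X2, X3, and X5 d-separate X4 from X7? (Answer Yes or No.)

Enumerating the 6 paths from X4 to X7 and testing each for blocking by {X1, X2, X3, X5}:
  1. X4 ← X1 → X7 — X1:fork[blocks] ⇒ blocked
  2. X4 ← X1 ← X0 → X2 → X7 — X1:chain[blocks]; X0:fork[open]; X2:chain[blocks] ⇒ blocked
  3. X4 ← X1 ← X0 → X2 → X5 → X7 — X1:chain[blocks]; X0:fork[open]; X2:chain[blocks]; X5:chain[blocks] ⇒ blocked
  4. X4 ← X1 ← X0 → X5 → X7 — X1:chain[blocks]; X0:fork[open]; X5:chain[blocks] ⇒ blocked
  5. X4 ← X1 ← X0 → X5 ← X2 → X7 — X1:chain[blocks]; X0:fork[open]; X5:collider[open]; X2:fork[blocks] ⇒ blocked
  6. X4 ← X3 → X7 — X3:fork[blocks] ⇒ blocked
All paths are blocked; X4 ⊥ X7 | {X1, X2, X3, X5} holds.

Yes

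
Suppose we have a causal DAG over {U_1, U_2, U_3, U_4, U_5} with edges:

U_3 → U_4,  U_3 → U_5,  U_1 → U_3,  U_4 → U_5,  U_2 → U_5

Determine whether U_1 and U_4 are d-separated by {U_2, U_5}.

No

There are 2 undirected paths between U_1 and U_4; checking each against the conditioning set {U_2, U_5}:
Path 1: U_1 → U_3 → U_4
  U_3 is a chain and U_3 is not conditioned on — no node blocks this path, so it is active.
Path 2: U_1 → U_3 → U_5 ← U_4
  U_3 is a chain and U_3 is not conditioned on; U_5 is a collider and U_5 is conditioned on, which opens it — no node blocks this path, so it is active.
Because an active path exists, U_1 and U_4 are not d-separated.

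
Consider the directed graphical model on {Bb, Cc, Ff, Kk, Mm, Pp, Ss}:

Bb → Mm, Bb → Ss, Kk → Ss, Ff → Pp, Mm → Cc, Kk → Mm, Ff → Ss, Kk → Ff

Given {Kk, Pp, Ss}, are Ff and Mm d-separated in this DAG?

Enumerating the 4 paths from Ff to Mm and testing each for blocking by {Kk, Pp, Ss}:
  1. Ff → Ss ← Kk → Mm — Ss:collider[open]; Kk:fork[blocks] ⇒ blocked
  2. Ff → Ss ← Bb → Mm — Ss:collider[open]; Bb:fork[open] ⇒ active
  3. Ff ← Kk → Mm — Kk:fork[blocks] ⇒ blocked
  4. Ff ← Kk → Ss ← Bb → Mm — Kk:fork[blocks]; Ss:collider[open]; Bb:fork[open] ⇒ blocked
Because an active path exists, Ff and Mm are not d-separated.

No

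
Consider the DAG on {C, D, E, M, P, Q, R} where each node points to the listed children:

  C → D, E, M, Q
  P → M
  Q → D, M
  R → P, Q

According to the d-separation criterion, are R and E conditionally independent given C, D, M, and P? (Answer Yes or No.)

Yes

6 paths connect R and E; each must be blocked for d-separation to hold:
  1. R → P → M ← C → E — P:chain[blocks]; M:collider[open]; C:fork[blocks] ⇒ blocked
  2. R → P → M ← Q ← C → E — P:chain[blocks]; M:collider[open]; Q:chain[open]; C:fork[blocks] ⇒ blocked
  3. R → P → M ← Q → D ← C → E — P:chain[blocks]; M:collider[open]; Q:fork[open]; D:collider[open]; C:fork[blocks] ⇒ blocked
  4. R → Q → M ← C → E — Q:chain[open]; M:collider[open]; C:fork[blocks] ⇒ blocked
  5. R → Q ← C → E — Q:collider[open]; C:fork[blocks] ⇒ blocked
  6. R → Q → D ← C → E — Q:chain[open]; D:collider[open]; C:fork[blocks] ⇒ blocked
All paths are blocked; R ⊥ E | {C, D, M, P} holds.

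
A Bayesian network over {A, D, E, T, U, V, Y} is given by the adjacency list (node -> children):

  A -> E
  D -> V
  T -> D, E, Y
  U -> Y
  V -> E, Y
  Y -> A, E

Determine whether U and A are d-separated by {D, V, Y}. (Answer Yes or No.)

There are 6 undirected paths between U and A; checking each against the conditioning set {D, V, Y}:
Path 1: U → Y → A
  Y is a chain here and Y is conditioned on, so the path is blocked at Y.
Path 2: U → Y ← T → D → V → E ← A
  D is a chain here and D is conditioned on, so the path is blocked at D.
Path 3: U → Y ← T → E ← A
  E is a collider here and neither E nor any of its descendants is conditioned on, so the collider stays closed — the path is blocked at E.
Path 4: U → Y ← V ← D ← T → E ← A
  V is a chain here and V is conditioned on, so the path is blocked at V.
Path 5: U → Y ← V → E ← A
  V is a fork here and V is conditioned on, so the path is blocked at V.
Path 6: U → Y → E ← A
  Y is a chain here and Y is conditioned on, so the path is blocked at Y.
Since every path is blocked, d-separation holds.

Yes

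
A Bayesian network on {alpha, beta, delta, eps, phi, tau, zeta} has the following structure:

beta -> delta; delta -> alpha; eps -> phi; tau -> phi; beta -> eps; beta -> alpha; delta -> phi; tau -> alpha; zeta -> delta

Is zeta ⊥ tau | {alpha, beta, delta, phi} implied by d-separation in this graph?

There are 6 undirected paths between zeta and tau; checking each against the conditioning set {alpha, beta, delta, phi}:
Path 1: zeta → delta → alpha ← tau
  delta is a chain here and delta is conditioned on, so the path is blocked at delta.
Path 2: zeta → delta → alpha ← beta → eps → phi ← tau
  delta is a chain here and delta is conditioned on, so the path is blocked at delta.
Path 3: zeta → delta ← beta → alpha ← tau
  beta is a fork here and beta is conditioned on, so the path is blocked at beta.
Path 4: zeta → delta ← beta → eps → phi ← tau
  beta is a fork here and beta is conditioned on, so the path is blocked at beta.
Path 5: zeta → delta → phi ← eps ← beta → alpha ← tau
  delta is a chain here and delta is conditioned on, so the path is blocked at delta.
Path 6: zeta → delta → phi ← tau
  delta is a chain here and delta is conditioned on, so the path is blocked at delta.
All paths are blocked; zeta ⊥ tau | {alpha, beta, delta, phi} holds.

Yes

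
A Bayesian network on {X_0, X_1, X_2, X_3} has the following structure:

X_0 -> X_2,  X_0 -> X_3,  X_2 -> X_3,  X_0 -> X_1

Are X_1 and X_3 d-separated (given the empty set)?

2 paths connect X_1 and X_3; each must be blocked for d-separation to hold:
Path 1: X_1 ← X_0 → X_2 → X_3
  X_0 is a fork and X_0 is not conditioned on; X_2 is a chain and X_2 is not conditioned on — no node blocks this path, so it is active.
Path 2: X_1 ← X_0 → X_3
  X_0 is a fork and X_0 is not conditioned on — no node blocks this path, so it is active.
Since the path X_1 ← X_0 → X_2 → X_3 is active, X_1 and X_3 are not d-separated given ∅.

No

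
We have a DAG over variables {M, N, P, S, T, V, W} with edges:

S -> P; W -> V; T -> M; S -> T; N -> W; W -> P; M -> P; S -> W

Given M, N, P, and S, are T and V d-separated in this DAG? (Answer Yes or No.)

Yes

We examine all 4 paths between T and V:
Path 1: T → M → P ← W → V
  M is a chain here and M is conditioned on, so the path is blocked at M.
Path 2: T → M → P ← S → W → V
  M is a chain here and M is conditioned on, so the path is blocked at M.
Path 3: T ← S → W → V
  S is a fork here and S is conditioned on, so the path is blocked at S.
Path 4: T ← S → P ← W → V
  S is a fork here and S is conditioned on, so the path is blocked at S.
Every path is blocked, so T and V are d-separated given {M, N, P, S}.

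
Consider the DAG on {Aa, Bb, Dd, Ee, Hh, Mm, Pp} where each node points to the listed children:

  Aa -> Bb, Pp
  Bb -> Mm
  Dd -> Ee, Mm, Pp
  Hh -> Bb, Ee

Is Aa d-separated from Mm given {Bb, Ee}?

There are 4 undirected paths between Aa and Mm; checking each against the conditioning set {Bb, Ee}:
  1. Aa → Bb → Mm — Bb:chain[blocks] ⇒ blocked
  2. Aa → Bb ← Hh → Ee ← Dd → Mm — Bb:collider[open]; Hh:fork[open]; Ee:collider[open]; Dd:fork[open] ⇒ active
  3. Aa → Pp ← Dd → Mm — Pp:collider[blocks]; Dd:fork[open] ⇒ blocked
  4. Aa → Pp ← Dd → Ee ← Hh → Bb → Mm — Pp:collider[blocks]; Dd:fork[open]; Ee:collider[open]; Hh:fork[open]; Bb:chain[blocks] ⇒ blocked
Because an active path exists, Aa and Mm are not d-separated.

No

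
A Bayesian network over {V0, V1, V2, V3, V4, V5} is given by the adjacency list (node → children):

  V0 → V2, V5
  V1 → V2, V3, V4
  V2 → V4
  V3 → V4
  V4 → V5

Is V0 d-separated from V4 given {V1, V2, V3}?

Yes — V0 and V4 are d-separated given {V1, V2, V3}.

There are 4 undirected paths between V0 and V4; checking each against the conditioning set {V1, V2, V3}:
Path 1: V0 → V2 ← V1 → V3 → V4
  V1 is a fork here and V1 is conditioned on, so the path is blocked at V1.
Path 2: V0 → V2 ← V1 → V4
  V1 is a fork here and V1 is conditioned on, so the path is blocked at V1.
Path 3: V0 → V2 → V4
  V2 is a chain here and V2 is conditioned on, so the path is blocked at V2.
Path 4: V0 → V5 ← V4
  V5 is a collider here and neither V5 nor any of its descendants is conditioned on, so the collider stays closed — the path is blocked at V5.
All paths are blocked; V0 ⊥ V4 | {V1, V2, V3} holds.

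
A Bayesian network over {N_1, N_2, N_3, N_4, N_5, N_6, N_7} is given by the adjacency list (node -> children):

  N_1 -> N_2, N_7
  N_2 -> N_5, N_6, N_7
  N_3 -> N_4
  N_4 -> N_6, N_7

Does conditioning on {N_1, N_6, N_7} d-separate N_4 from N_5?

3 paths connect N_4 and N_5; each must be blocked for d-separation to hold:
Path 1: N_4 → N_7 ← N_1 → N_2 → N_5
  N_1 is a fork here and N_1 is conditioned on, so the path is blocked at N_1.
Path 2: N_4 → N_7 ← N_2 → N_5
  N_7 is a collider and N_7 is conditioned on, which opens it; N_2 is a fork and N_2 is not conditioned on — no node blocks this path, so it is active.
Path 3: N_4 → N_6 ← N_2 → N_5
  N_6 is a collider and N_6 is conditioned on, which opens it; N_2 is a fork and N_2 is not conditioned on — no node blocks this path, so it is active.
Because an active path exists, N_4 and N_5 are not d-separated.

No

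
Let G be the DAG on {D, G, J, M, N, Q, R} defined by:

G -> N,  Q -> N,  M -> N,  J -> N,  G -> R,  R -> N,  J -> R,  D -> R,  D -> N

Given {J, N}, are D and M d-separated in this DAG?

No — D and M are not d-separated given {J, N}.

There are 4 undirected paths between D and M; checking each against the conditioning set {J, N}:
  1. D → N ← M — N:collider[open] ⇒ active
  2. D → R → N ← M — R:chain[open]; N:collider[open] ⇒ active
  3. D → R ← J → N ← M — R:collider[open]; J:fork[blocks]; N:collider[open] ⇒ blocked
  4. D → R ← G → N ← M — R:collider[open]; G:fork[open]; N:collider[open] ⇒ active
Since the path D → N ← M is active, D and M are not d-separated given {J, N}.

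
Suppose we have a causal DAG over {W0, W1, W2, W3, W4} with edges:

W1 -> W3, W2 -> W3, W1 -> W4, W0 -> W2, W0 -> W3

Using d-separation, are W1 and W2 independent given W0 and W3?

2 paths connect W1 and W2; each must be blocked for d-separation to hold:
  1. W1 → W3 ← W2 — W3:collider[open] ⇒ active
  2. W1 → W3 ← W0 → W2 — W3:collider[open]; W0:fork[blocks] ⇒ blocked
Because an active path exists, W1 and W2 are not d-separated.

No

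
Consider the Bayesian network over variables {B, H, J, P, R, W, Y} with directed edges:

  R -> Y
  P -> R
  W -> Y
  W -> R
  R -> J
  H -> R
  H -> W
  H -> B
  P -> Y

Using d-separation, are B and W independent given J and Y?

There are 4 undirected paths between B and W; checking each against the conditioning set {J, Y}:
Path 1: B ← H → W
  H is a fork and H is not conditioned on — no node blocks this path, so it is active.
Path 2: B ← H → R ← W
  H is a fork and H is not conditioned on; R is a collider and its descendant Y is conditioned on, which opens it — no node blocks this path, so it is active.
Path 3: B ← H → R → Y ← W
  H is a fork and H is not conditioned on; R is a chain and R is not conditioned on; Y is a collider and Y is conditioned on, which opens it — no node blocks this path, so it is active.
Path 4: B ← H → R ← P → Y ← W
  H is a fork and H is not conditioned on; R is a collider and its descendant Y is conditioned on, which opens it; P is a fork and P is not conditioned on; Y is a collider and Y is conditioned on, which opens it — no node blocks this path, so it is active.
At least one path is unblocked, so d-separation fails.

No — B and W are not d-separated given {J, Y}.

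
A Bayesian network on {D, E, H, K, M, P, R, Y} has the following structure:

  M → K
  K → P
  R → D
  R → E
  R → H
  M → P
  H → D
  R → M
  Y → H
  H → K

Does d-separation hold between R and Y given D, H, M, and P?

There are 4 undirected paths between R and Y; checking each against the conditioning set {D, H, M, P}:
Path 1: R → M → P ← K ← H ← Y
  M is a chain here and M is conditioned on, so the path is blocked at M.
Path 2: R → M → K ← H ← Y
  M is a chain here and M is conditioned on, so the path is blocked at M.
Path 3: R → D ← H ← Y
  H is a chain here and H is conditioned on, so the path is blocked at H.
Path 4: R → H ← Y
  H is a collider and H is conditioned on, which opens it — no node blocks this path, so it is active.
Since the path R → H ← Y is active, R and Y are not d-separated given {D, H, M, P}.

No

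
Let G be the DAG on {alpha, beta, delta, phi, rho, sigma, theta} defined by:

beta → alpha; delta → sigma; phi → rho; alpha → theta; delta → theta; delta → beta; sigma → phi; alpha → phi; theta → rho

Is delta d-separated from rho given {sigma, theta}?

6 paths connect delta and rho; each must be blocked for d-separation to hold:
  1. delta → theta ← alpha → phi → rho — theta:collider[open]; alpha:fork[open]; phi:chain[open] ⇒ active
  2. delta → theta → rho — theta:chain[blocks] ⇒ blocked
  3. delta → sigma → phi ← alpha → theta → rho — sigma:chain[blocks]; phi:collider[blocks]; alpha:fork[open]; theta:chain[blocks] ⇒ blocked
  4. delta → sigma → phi → rho — sigma:chain[blocks]; phi:chain[open] ⇒ blocked
  5. delta → beta → alpha → theta → rho — beta:chain[open]; alpha:chain[open]; theta:chain[blocks] ⇒ blocked
  6. delta → beta → alpha → phi → rho — beta:chain[open]; alpha:chain[open]; phi:chain[open] ⇒ active
Because an active path exists, delta and rho are not d-separated.

No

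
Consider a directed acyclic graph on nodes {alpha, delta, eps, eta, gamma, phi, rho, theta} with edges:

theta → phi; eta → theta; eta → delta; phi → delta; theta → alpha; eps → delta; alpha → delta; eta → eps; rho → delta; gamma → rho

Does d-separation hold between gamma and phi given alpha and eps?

Enumerating the 4 paths from gamma to phi and testing each for blocking by {alpha, eps}:
Path 1: gamma → rho → delta ← alpha ← theta → phi
  delta is a collider here and neither delta nor any of its descendants is conditioned on, so the collider stays closed — the path is blocked at delta.
Path 2: gamma → rho → delta ← eps ← eta → theta → phi
  delta is a collider here and neither delta nor any of its descendants is conditioned on, so the collider stays closed — the path is blocked at delta.
Path 3: gamma → rho → delta ← phi
  delta is a collider here and neither delta nor any of its descendants is conditioned on, so the collider stays closed — the path is blocked at delta.
Path 4: gamma → rho → delta ← eta → theta → phi
  delta is a collider here and neither delta nor any of its descendants is conditioned on, so the collider stays closed — the path is blocked at delta.
All paths are blocked; gamma ⊥ phi | {alpha, eps} holds.

Yes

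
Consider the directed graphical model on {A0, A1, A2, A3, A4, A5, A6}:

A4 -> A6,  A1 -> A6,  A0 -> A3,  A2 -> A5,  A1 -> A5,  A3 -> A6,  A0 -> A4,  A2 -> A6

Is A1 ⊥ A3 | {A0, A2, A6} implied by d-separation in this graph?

4 paths connect A1 and A3; each must be blocked for d-separation to hold:
  1. A1 → A6 ← A4 ← A0 → A3 — A6:collider[open]; A4:chain[open]; A0:fork[blocks] ⇒ blocked
  2. A1 → A6 ← A3 — A6:collider[open] ⇒ active
  3. A1 → A5 ← A2 → A6 ← A4 ← A0 → A3 — A5:collider[blocks]; A2:fork[blocks]; A6:collider[open]; A4:chain[open]; A0:fork[blocks] ⇒ blocked
  4. A1 → A5 ← A2 → A6 ← A3 — A5:collider[blocks]; A2:fork[blocks]; A6:collider[open] ⇒ blocked
At least one path is unblocked, so d-separation fails.

No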